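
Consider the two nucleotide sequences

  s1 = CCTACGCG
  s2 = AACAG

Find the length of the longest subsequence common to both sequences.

3

Pick C at s1[2]=s2[3] → A at s1[4]=s2[4] → G at s1[8]=s2[5]; all 3 bases appear in both, in order. Since dp[8][5] = 3, nothing longer is possible.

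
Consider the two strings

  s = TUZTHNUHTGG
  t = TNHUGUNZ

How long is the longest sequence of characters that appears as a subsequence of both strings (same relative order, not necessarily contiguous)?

4

Let dp[i][j] be the LCS length of the first i characters of s and the first j characters of t. dp[i][j] = dp[i-1][j-1]+1 when the i-th and j-th characters match, else max(dp[i-1][j], dp[i][j-1]).
    ·  T  N  H  U  G  U  N  Z
 ·  0  0  0  0  0  0  0  0  0
 T  0  1  1  1  1  1  1  1  1
 U  0  1  1  1  2  2  2  2  2
 Z  0  1  1  1  2  2  2  2  3
 T  0  1  1  1  2  2  2  2  3
 H  0  1  1  2  2  2  2  2  3
 N  0  1  2  2  2  2  2  3  3
 U  0  1  2  2  3  3  3  3  3
 H  0  1  2  3  3  3  3  3  3
 T  0  1  2  3  3  3  3  3  3
 G  0  1  2  3  3  4  4  4  4
 G  0  1  2  3  3  4  4  4  4
dp[11][8] = 4. One LCS (by backtracking along matches): THUG.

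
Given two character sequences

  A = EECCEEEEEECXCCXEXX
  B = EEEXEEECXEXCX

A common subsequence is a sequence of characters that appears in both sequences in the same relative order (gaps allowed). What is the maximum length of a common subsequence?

One common subsequence of length 11: E (A #1, B #1), E (A #2, B #2), E (A #5, B #3), E (A #8, B #5), E (A #9, B #6), E (A #10, B #7), C (A #14, B #8), X (A #15, B #9), E (A #16, B #10), X (A #17, B #11), X (A #18, B #13). The LCS DP gives dp[18][13] = 11, so this is optimal.

11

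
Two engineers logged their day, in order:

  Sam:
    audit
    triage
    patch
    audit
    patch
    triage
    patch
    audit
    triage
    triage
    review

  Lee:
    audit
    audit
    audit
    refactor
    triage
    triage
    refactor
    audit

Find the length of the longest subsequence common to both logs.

5

One common subsequence of length 5: audit (Sam #1, Lee #1), then audit (Sam #4, Lee #2), then audit (Sam #8, Lee #3), then triage (Sam #9, Lee #5), then triage (Sam #10, Lee #6). dp[11][8] = 5 confirms this is the maximum.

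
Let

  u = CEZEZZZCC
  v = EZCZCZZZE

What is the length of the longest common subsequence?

5

Let dp[i][j] be the LCS length of the first i characters of u and the first j characters of v. dp[i][j] = dp[i-1][j-1]+1 when the i-th and j-th characters match, else max(dp[i-1][j], dp[i][j-1]).
    ·  E  Z  C  Z  C  Z  Z  Z  E
 ·  0  0  0  0  0  0  0  0  0  0
 C  0  0  0  1  1  1  1  1  1  1
 E  0  1  1  1  1  1  1  1  1  2
 Z  0  1  2  2  2  2  2  2  2  2
 E  0  1  2  2  2  2  2  2  2  3
 Z  0  1  2  2  3  3  3  3  3  3
 Z  0  1  2  2  3  3  4  4  4  4
 Z  0  1  2  2  3  3  4  5  5  5
 C  0  1  2  3  3  4  4  5  5  5
 C  0  1  2  3  3  4  4  5  5  5
dp[9][9] = 5. One LCS (by backtracking along matches): CZZZZ.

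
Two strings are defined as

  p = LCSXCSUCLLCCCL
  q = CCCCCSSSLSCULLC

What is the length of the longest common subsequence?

Pick L [1,9], S [3,10], C [5,11], U [7,12], L [9,13], L [10,14], C [13,15]; all 7 characters appear in both, in order. The LCS DP gives dp[14][15] = 7, so this is optimal.

7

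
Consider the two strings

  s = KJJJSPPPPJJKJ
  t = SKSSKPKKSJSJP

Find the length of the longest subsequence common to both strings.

5

Pick K (s #1, t #2), S (s #5, t #4), P (s #6, t #6), J (s #10, t #10), J (s #11, t #12); all 5 characters appear in both, in order. The LCS DP gives dp[13][13] = 5, so this is optimal.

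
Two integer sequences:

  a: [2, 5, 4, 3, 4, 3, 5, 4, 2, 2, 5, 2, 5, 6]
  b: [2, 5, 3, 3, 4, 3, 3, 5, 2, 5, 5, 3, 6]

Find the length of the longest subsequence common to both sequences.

10

Taking 2 (a #1, b #1) → 5 (a #2, b #2) → 4 (a #3, b #5) → 3 (a #4, b #6) → 3 (a #6, b #7) → 5 (a #7, b #8) → 2 (a #10, b #9) → 5 (a #11, b #10) → 5 (a #13, b #11) → 6 (a #14, b #13) gives a common subsequence of length 10, and the DP table's final entry dp[14][13] is also 10, so no common subsequence is longer.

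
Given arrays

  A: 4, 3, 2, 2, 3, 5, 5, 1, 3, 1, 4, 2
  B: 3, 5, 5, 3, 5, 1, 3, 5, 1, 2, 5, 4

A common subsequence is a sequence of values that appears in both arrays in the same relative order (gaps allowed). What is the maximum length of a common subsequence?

7

Pick 3 [2,1], 3 [5,4], 5 [7,5], 1 [8,6], 3 [9,7], 1 [10,9], 4 [11,12]; all 7 values appear in both, in order. The LCS DP gives dp[12][12] = 7, so this is optimal.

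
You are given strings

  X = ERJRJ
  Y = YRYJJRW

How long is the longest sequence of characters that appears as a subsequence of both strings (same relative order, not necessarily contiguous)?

3

One common subsequence of length 3: R at X[2]=Y[2], J at X[3]=Y[5], R at X[4]=Y[6]. dp[5][7] = 3 confirms this is the maximum.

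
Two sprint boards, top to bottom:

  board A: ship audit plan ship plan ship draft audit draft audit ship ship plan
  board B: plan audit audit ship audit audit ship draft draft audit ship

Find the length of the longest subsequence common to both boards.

Pick ship [1,4], audit [2,6], ship [6,7], draft [7,8], draft [9,9], audit [10,10], ship [12,11]; all 7 tasks appear in both, in order. The LCS DP gives dp[13][11] = 7, so this is optimal.

7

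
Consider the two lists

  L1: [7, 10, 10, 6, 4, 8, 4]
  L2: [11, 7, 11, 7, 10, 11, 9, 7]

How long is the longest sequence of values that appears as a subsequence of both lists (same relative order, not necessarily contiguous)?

Let dp[i][j] be the LCS length of the first i values of L1 and the first j values of L2. dp[i][j] = dp[i-1][j-1]+1 when the i-th and j-th values match, else max(dp[i-1][j], dp[i][j-1]).
    · 11  7 11  7 10 11  9  7
 ·  0  0  0  0  0  0  0  0  0
 7  0  0  1  1  1  1  1  1  1
10  0  0  1  1  1  2  2  2  2
10  0  0  1  1  1  2  2  2  2
 6  0  0  1  1  1  2  2  2  2
 4  0  0  1  1  1  2  2  2  2
 8  0  0  1  1  1  2  2  2  2
 4  0  0  1  1  1  2  2  2  2
dp[7][8] = 2. One LCS (by backtracking along matches): 7, 10.

2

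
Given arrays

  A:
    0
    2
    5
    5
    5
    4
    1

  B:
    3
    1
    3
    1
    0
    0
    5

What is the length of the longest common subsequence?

2

One common subsequence of length 2: 0 (A #1, B #6), then 5 (A #5, B #7). The LCS DP gives dp[7][7] = 2, so this is optimal.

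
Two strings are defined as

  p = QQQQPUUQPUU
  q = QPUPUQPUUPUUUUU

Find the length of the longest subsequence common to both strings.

One common subsequence of length 8: Q at p[1]=q[1], Q at p[4]=q[6], P at p[5]=q[7], U at p[6]=q[8], U at p[7]=q[9], P at p[9]=q[10], U at p[10]=q[14], U at p[11]=q[15], and the DP table's final entry dp[11][15] is also 8, so no common subsequence is longer.

8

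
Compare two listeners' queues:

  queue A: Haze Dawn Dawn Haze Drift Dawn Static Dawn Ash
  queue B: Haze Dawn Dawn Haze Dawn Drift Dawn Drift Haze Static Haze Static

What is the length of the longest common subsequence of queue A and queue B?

7

One common subsequence of length 7: Haze (queue A #1, queue B #1) → Dawn (queue A #2, queue B #2) → Dawn (queue A #3, queue B #3) → Haze (queue A #4, queue B #4) → Drift (queue A #5, queue B #6) → Dawn (queue A #6, queue B #7) → Static (queue A #7, queue B #12). dp[9][12] = 7 confirms this is the maximum.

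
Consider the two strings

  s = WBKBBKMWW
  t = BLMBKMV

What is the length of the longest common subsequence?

Let dp[i][j] be the LCS length of the first i characters of s and the first j characters of t. dp[i][j] = dp[i-1][j-1]+1 when the i-th and j-th characters match, else max(dp[i-1][j], dp[i][j-1]).
    ·  B  L  M  B  K  M  V
 ·  0  0  0  0  0  0  0  0
 W  0  0  0  0  0  0  0  0
 B  0  1  1  1  1  1  1  1
 K  0  1  1  1  1  2  2  2
 B  0  1  1  1  2  2  2  2
 B  0  1  1  1  2  2  2  2
 K  0  1  1  1  2  3  3  3
 M  0  1  1  2  2  3  4  4
 W  0  1  1  2  2  3  4  4
 W  0  1  1  2  2  3  4  4
dp[9][7] = 4. One LCS (by backtracking along matches): BBKM.

4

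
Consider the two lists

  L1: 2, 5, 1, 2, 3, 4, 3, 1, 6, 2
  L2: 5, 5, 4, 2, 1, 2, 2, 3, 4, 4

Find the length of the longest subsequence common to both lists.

5

Pick 2 [1,4] → 1 [3,5] → 2 [4,7] → 3 [5,8] → 4 [6,10]; all 5 values appear in both, in order. Since dp[10][10] = 5, nothing longer is possible.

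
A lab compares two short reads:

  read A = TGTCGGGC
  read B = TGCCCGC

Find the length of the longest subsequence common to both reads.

5

Let dp[i][j] be the LCS length of the first i bases of read A and the first j bases of read B. dp[i][j] = dp[i-1][j-1]+1 when the i-th and j-th bases match, else max(dp[i-1][j], dp[i][j-1]).
    ·  T  G  C  C  C  G  C
 ·  0  0  0  0  0  0  0  0
 T  0  1  1  1  1  1  1  1
 G  0  1  2  2  2  2  2  2
 T  0  1  2  2  2  2  2  2
 C  0  1  2  3  3  3  3  3
 G  0  1  2  3  3  3  4  4
 G  0  1  2  3  3  3  4  4
 G  0  1  2  3  3  3  4  4
 C  0  1  2  3  4  4  4  5
dp[8][7] = 5. One LCS (by backtracking along matches): TGCGC.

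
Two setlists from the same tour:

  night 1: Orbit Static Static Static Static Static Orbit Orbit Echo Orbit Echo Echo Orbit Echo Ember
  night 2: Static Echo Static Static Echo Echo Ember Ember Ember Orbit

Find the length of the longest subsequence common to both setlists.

6

One common subsequence of length 6: Static at night 1[2]=night 2[1]; then Static at night 1[5]=night 2[3]; then Static at night 1[6]=night 2[4]; then Echo at night 1[9]=night 2[5]; then Echo at night 1[11]=night 2[6]; then Orbit at night 1[13]=night 2[10]. The LCS DP gives dp[15][10] = 6, so this is optimal.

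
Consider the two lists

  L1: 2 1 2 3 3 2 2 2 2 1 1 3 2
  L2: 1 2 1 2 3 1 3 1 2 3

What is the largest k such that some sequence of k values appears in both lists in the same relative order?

7

Pick 2 at L1[1]=L2[2] → 1 at L1[2]=L2[3] → 2 at L1[3]=L2[4] → 3 at L1[4]=L2[5] → 3 at L1[5]=L2[7] → 2 at L1[9]=L2[9] → 3 at L1[12]=L2[10]; all 7 values appear in both, in order. The LCS DP gives dp[13][10] = 7, so this is optimal.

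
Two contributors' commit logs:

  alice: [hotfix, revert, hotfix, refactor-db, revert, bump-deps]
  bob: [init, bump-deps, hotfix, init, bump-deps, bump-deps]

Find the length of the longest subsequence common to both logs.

2

Match hotfix (alice #1, bob #3), bump-deps (alice #6, bob #6) — 2 commits in the same relative order in both. The LCS DP gives dp[6][6] = 2, so this is optimal.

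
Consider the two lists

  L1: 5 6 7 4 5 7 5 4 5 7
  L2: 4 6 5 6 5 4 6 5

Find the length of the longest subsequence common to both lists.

5

Match 5 [1,3]; then 6 [2,4]; then 5 [7,5]; then 4 [8,6]; then 5 [9,8] — 5 values in the same relative order in both. The LCS DP gives dp[10][8] = 5, so this is optimal.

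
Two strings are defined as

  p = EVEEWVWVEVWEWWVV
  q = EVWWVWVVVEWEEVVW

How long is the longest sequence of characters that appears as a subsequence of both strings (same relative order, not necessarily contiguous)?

Taking E at p[1]=q[1], then V at p[2]=q[2], then W at p[5]=q[4], then V at p[6]=q[5], then W at p[7]=q[6], then V at p[8]=q[9], then E at p[9]=q[10], then W at p[11]=q[11], then E at p[12]=q[13], then V at p[15]=q[14], then V at p[16]=q[15] gives a common subsequence of length 11. The LCS DP gives dp[16][16] = 11, so this is optimal.

11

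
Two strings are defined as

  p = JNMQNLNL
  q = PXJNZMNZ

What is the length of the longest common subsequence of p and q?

One common subsequence of length 4: J at p[1]=q[3], N at p[2]=q[4], M at p[3]=q[6], N at p[5]=q[7], and the DP table's final entry dp[8][8] is also 4, so no common subsequence is longer.

4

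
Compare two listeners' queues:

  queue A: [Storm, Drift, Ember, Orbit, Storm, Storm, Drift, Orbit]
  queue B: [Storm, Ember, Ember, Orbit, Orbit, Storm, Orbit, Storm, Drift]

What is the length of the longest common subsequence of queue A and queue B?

6

Taking Storm [1,1], then Ember [3,3], then Orbit [4,5], then Storm [5,6], then Storm [6,8], then Drift [7,9] gives a common subsequence of length 6. dp[8][9] = 6 confirms this is the maximum.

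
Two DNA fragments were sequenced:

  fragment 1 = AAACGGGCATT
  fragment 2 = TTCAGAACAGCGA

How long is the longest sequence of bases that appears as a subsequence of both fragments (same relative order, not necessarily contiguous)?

7

Taking A at fragment 1[1]=fragment 2[4]; then A at fragment 1[2]=fragment 2[6]; then A at fragment 1[3]=fragment 2[7]; then C at fragment 1[4]=fragment 2[8]; then G at fragment 1[5]=fragment 2[10]; then G at fragment 1[7]=fragment 2[12]; then A at fragment 1[9]=fragment 2[13] gives a common subsequence of length 7. dp[11][13] = 7 confirms this is the maximum.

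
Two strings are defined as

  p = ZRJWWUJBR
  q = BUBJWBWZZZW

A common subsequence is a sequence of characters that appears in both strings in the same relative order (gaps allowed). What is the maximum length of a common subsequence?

3

Pick J (p #3, q #4) → W (p #4, q #7) → W (p #5, q #11); all 3 characters appear in both, in order. dp[9][11] = 3 confirms this is the maximum.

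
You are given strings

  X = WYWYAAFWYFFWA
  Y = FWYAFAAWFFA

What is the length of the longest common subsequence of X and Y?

Taking W [1,2]; then Y [2,3]; then A [5,6]; then A [6,7]; then W [8,8]; then F [10,9]; then F [11,10]; then A [13,11] gives a common subsequence of length 8. dp[13][11] = 8 confirms this is the maximum.

8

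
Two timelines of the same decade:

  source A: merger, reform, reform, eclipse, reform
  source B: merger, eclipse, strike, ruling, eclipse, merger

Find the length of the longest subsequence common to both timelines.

Match merger at source A[1]=source B[1] → eclipse at source A[4]=source B[5] — 2 events in the same relative order in both. The LCS DP gives dp[5][6] = 2, so this is optimal.

2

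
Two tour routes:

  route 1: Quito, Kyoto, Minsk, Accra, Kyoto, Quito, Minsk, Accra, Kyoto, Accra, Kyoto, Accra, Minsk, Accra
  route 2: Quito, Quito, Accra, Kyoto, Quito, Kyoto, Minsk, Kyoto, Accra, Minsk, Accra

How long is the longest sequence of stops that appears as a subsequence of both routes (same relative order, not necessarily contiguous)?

9

One common subsequence of length 9: Quito (route 1 #1, route 2 #2); then Accra (route 1 #4, route 2 #3); then Kyoto (route 1 #5, route 2 #4); then Quito (route 1 #6, route 2 #5); then Minsk (route 1 #7, route 2 #7); then Kyoto (route 1 #11, route 2 #8); then Accra (route 1 #12, route 2 #9); then Minsk (route 1 #13, route 2 #10); then Accra (route 1 #14, route 2 #11). dp[14][11] = 9 confirms this is the maximum.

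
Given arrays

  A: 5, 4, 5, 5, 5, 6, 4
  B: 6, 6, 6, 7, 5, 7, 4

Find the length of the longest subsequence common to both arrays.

Let dp[i][j] be the LCS length of the first i values of A and the first j values of B. dp[i][j] = dp[i-1][j-1]+1 when the i-th and j-th values match, else max(dp[i-1][j], dp[i][j-1]).
    ·  6  6  6  7  5  7  4
 ·  0  0  0  0  0  0  0  0
 5  0  0  0  0  0  1  1  1
 4  0  0  0  0  0  1  1  2
 5  0  0  0  0  0  1  1  2
 5  0  0  0  0  0  1  1  2
 5  0  0  0  0  0  1  1  2
 6  0  1  1  1  1  1  1  2
 4  0  1  1  1  1  1  1  2
dp[7][7] = 2. One LCS (by backtracking along matches): 5, 4.

2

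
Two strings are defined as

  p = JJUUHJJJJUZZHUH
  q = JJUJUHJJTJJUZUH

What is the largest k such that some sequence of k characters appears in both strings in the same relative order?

One common subsequence of length 13: J at p[1]=q[1] → J at p[2]=q[2] → U at p[3]=q[3] → U at p[4]=q[5] → H at p[5]=q[6] → J at p[6]=q[7] → J at p[7]=q[8] → J at p[8]=q[10] → J at p[9]=q[11] → U at p[10]=q[12] → Z at p[12]=q[13] → U at p[14]=q[14] → H at p[15]=q[15]. The LCS DP gives dp[15][15] = 13, so this is optimal.

13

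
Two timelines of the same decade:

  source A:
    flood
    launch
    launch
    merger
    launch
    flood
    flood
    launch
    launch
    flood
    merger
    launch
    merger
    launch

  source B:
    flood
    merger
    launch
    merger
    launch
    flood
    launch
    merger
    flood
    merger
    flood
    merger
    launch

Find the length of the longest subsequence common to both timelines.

Pick flood at source A[1]=source B[1], launch at source A[3]=source B[3], merger at source A[4]=source B[4], launch at source A[5]=source B[5], flood at source A[7]=source B[6], launch at source A[8]=source B[7], flood at source A[10]=source B[9], merger at source A[11]=source B[10], merger at source A[13]=source B[12], launch at source A[14]=source B[13]; all 10 events appear in both, in order. dp[14][13] = 10 confirms this is the maximum.

10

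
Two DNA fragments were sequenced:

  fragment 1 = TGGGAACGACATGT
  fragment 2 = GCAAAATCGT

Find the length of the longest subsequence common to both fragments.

8

Pick G [2,1] → A [5,3] → A [6,4] → A [9,5] → A [11,6] → T [12,7] → G [13,9] → T [14,10]; all 8 bases appear in both, in order. The LCS DP gives dp[14][10] = 8, so this is optimal.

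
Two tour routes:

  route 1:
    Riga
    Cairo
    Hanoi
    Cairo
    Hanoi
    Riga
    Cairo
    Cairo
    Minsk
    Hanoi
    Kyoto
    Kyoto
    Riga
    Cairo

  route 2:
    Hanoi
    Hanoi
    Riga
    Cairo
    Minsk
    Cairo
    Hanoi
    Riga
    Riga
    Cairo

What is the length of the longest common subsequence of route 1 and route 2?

One common subsequence of length 8: Hanoi [3,1], Hanoi [5,2], Riga [6,3], Cairo [7,4], Cairo [8,6], Hanoi [10,7], Riga [13,9], Cairo [14,10]. The LCS DP gives dp[14][10] = 8, so this is optimal.

8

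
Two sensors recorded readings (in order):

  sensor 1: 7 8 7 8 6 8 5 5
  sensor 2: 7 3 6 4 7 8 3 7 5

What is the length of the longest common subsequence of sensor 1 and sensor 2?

4

Let dp[i][j] be the LCS length of the first i values of sensor 1 and the first j values of sensor 2. dp[i][j] = dp[i-1][j-1]+1 when the i-th and j-th values match, else max(dp[i-1][j], dp[i][j-1]).
    ·  7  3  6  4  7  8  3  7  5
 ·  0  0  0  0  0  0  0  0  0  0
 7  0  1  1  1  1  1  1  1  1  1
 8  0  1  1  1  1  1  2  2  2  2
 7  0  1  1  1  1  2  2  2  3  3
 8  0  1  1  1  1  2  3  3  3  3
 6  0  1  1  2  2  2  3  3  3  3
 8  0  1  1  2  2  2  3  3  3  3
 5  0  1  1  2  2  2  3  3  3  4
 5  0  1  1  2  2  2  3  3  3  4
dp[8][9] = 4. One LCS (by backtracking along matches): 7, 8, 7, 5.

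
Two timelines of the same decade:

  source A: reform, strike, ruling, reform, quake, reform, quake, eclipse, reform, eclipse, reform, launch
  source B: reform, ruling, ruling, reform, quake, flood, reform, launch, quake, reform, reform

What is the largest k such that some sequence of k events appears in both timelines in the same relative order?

Taking reform [1,1], then ruling [3,3], then reform [4,4], then quake [5,5], then reform [6,7], then quake [7,9], then reform [9,10], then reform [11,11] gives a common subsequence of length 8. Since dp[12][11] = 8, nothing longer is possible.

8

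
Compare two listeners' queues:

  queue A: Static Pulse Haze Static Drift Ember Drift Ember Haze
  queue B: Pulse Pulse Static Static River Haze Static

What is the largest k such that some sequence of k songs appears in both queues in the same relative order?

3

One common subsequence of length 3: Static [1,4], Haze [3,6], Static [4,7]. dp[9][7] = 3 confirms this is the maximum.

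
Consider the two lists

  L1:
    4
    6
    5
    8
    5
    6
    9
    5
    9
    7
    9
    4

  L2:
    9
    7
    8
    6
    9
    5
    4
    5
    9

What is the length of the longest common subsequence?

Let dp[i][j] be the LCS length of the first i values of L1 and the first j values of L2. dp[i][j] = dp[i-1][j-1]+1 when the i-th and j-th values match, else max(dp[i-1][j], dp[i][j-1]).
    ·  9  7  8  6  9  5  4  5  9
 ·  0  0  0  0  0  0  0  0  0  0
 4  0  0  0  0  0  0  0  1  1  1
 6  0  0  0  0  1  1  1  1  1  1
 5  0  0  0  0  1  1  2  2  2  2
 8  0  0  0  1  1  1  2  2  2  2
 5  0  0  0  1  1  1  2  2  3  3
 6  0  0  0  1  2  2  2  2  3  3
 9  0  1  1  1  2  3  3  3  3  4
 5  0  1  1  1  2  3  4  4  4  4
 9  0  1  1  1  2  3  4  4  4  5
 7  0  1  2  2  2  3  4  4  4  5
 9  0  1  2  2  2  3  4  4  4  5
 4  0  1  2  2  2  3  4  5  5  5
dp[12][9] = 5. One LCS (by backtracking along matches): 8, 6, 9, 5, 9.

5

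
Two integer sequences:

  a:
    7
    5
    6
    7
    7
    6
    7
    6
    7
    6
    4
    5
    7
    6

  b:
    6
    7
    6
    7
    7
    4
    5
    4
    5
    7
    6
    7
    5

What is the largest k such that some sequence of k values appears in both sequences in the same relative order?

9

One common subsequence of length 9: 6 (a #3, b #1); then 7 (a #5, b #2); then 6 (a #6, b #3); then 7 (a #7, b #4); then 7 (a #9, b #5); then 4 (a #11, b #8); then 5 (a #12, b #9); then 7 (a #13, b #10); then 6 (a #14, b #11), and the DP table's final entry dp[14][13] is also 9, so no common subsequence is longer.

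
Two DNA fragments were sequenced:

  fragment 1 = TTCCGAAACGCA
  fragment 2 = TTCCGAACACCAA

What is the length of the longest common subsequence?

Taking T (fragment 1 #1, fragment 2 #1), T (fragment 1 #2, fragment 2 #2), C (fragment 1 #3, fragment 2 #3), C (fragment 1 #4, fragment 2 #4), G (fragment 1 #5, fragment 2 #5), A (fragment 1 #6, fragment 2 #6), A (fragment 1 #7, fragment 2 #7), A (fragment 1 #8, fragment 2 #9), C (fragment 1 #9, fragment 2 #10), C (fragment 1 #11, fragment 2 #11), A (fragment 1 #12, fragment 2 #13) gives a common subsequence of length 11. The LCS DP gives dp[12][13] = 11, so this is optimal.

11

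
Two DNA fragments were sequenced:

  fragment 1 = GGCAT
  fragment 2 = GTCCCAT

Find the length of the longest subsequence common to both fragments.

4

Match G [1,1], then C [3,5], then A [4,6], then T [5,7] — 4 bases in the same relative order in both, and the DP table's final entry dp[5][7] is also 4, so no common subsequence is longer.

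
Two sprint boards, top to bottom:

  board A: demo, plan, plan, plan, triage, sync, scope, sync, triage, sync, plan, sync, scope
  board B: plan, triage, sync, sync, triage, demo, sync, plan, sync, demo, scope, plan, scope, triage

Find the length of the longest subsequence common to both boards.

9

Pick plan [4,1], then triage [5,2], then sync [6,3], then sync [8,4], then triage [9,5], then sync [10,7], then plan [11,8], then sync [12,9], then scope [13,13]; all 9 tasks appear in both, in order. The LCS DP gives dp[13][14] = 9, so this is optimal.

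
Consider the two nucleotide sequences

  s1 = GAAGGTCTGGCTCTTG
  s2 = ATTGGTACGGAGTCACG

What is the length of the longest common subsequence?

Pick A [2,1], then G [4,4], then G [5,5], then T [6,6], then C [7,8], then G [9,10], then G [10,12], then C [11,14], then C [13,16], then G [16,17]; all 10 bases appear in both, in order. dp[16][17] = 10 confirms this is the maximum.

10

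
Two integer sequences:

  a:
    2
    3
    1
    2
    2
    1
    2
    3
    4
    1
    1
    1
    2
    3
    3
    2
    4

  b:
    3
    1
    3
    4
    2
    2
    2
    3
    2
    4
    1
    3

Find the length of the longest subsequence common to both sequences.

Taking 3 [2,1], then 1 [3,2], then 2 [4,5], then 2 [5,6], then 2 [7,7], then 3 [8,8], then 4 [9,10], then 1 [12,11], then 3 [15,12] gives a common subsequence of length 9, and the DP table's final entry dp[17][12] is also 9, so no common subsequence is longer.

9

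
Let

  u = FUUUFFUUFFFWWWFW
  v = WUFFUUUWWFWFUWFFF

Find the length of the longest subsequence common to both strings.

Pick F at u[1]=v[4], then U at u[2]=v[5], then U at u[3]=v[6], then U at u[4]=v[7], then F at u[5]=v[10], then F at u[6]=v[12], then U at u[7]=v[13], then F at u[10]=v[15], then F at u[11]=v[16], then F at u[15]=v[17]; all 10 characters appear in both, in order, and the DP table's final entry dp[16][17] is also 10, so no common subsequence is longer.

10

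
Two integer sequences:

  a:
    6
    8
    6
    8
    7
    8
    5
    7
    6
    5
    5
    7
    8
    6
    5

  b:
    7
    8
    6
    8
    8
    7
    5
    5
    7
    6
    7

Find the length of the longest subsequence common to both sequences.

9

One common subsequence of length 9: 8 at a[2]=b[2], 6 at a[3]=b[3], 8 at a[4]=b[4], 8 at a[6]=b[5], 7 at a[8]=b[6], 5 at a[10]=b[7], 5 at a[11]=b[8], 7 at a[12]=b[9], 6 at a[14]=b[10]. dp[15][11] = 9 confirms this is the maximum.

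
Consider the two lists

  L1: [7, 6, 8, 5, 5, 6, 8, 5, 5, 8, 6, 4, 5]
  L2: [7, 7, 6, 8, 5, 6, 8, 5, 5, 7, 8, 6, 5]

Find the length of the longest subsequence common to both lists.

11

Taking 7 [1,2]; then 6 [2,3]; then 8 [3,4]; then 5 [5,5]; then 6 [6,6]; then 8 [7,7]; then 5 [8,8]; then 5 [9,9]; then 8 [10,11]; then 6 [11,12]; then 5 [13,13] gives a common subsequence of length 11. dp[13][13] = 11 confirms this is the maximum.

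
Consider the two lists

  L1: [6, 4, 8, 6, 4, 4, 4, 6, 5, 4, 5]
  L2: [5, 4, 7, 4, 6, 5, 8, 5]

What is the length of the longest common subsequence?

Let dp[i][j] be the LCS length of the first i values of L1 and the first j values of L2. dp[i][j] = dp[i-1][j-1]+1 when the i-th and j-th values match, else max(dp[i-1][j], dp[i][j-1]).
    ·  5  4  7  4  6  5  8  5
 ·  0  0  0  0  0  0  0  0  0
 6  0  0  0  0  0  1  1  1  1
 4  0  0  1  1  1  1  1  1  1
 8  0  0  1  1  1  1  1  2  2
 6  0  0  1  1  1  2  2  2  2
 4  0  0  1  1  2  2  2  2  2
 4  0  0  1  1  2  2  2  2  2
 4  0  0  1  1  2  2  2  2  2
 6  0  0  1  1  2  3  3  3  3
 5  0  1  1  1  2  3  4  4  4
 4  0  1  2  2  2  3  4  4  4
 5  0  1  2  2  2  3  4  4  5
dp[11][8] = 5. One LCS (by backtracking along matches): 4, 4, 6, 5, 5.

5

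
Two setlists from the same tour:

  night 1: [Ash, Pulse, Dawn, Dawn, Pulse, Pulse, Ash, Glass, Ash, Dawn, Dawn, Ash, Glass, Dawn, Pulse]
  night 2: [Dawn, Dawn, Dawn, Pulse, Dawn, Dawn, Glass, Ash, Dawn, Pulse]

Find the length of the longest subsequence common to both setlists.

One common subsequence of length 8: Dawn [3,2], Dawn [4,3], Pulse [6,4], Dawn [10,5], Dawn [11,6], Ash [12,8], Dawn [14,9], Pulse [15,10]. dp[15][10] = 8 confirms this is the maximum.

8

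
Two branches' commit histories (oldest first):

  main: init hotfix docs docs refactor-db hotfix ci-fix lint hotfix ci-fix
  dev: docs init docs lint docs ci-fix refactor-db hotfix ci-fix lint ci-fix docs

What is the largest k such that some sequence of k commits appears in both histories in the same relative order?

8

Taking init (main #1, dev #2), then docs (main #3, dev #3), then docs (main #4, dev #5), then refactor-db (main #5, dev #7), then hotfix (main #6, dev #8), then ci-fix (main #7, dev #9), then lint (main #8, dev #10), then ci-fix (main #10, dev #11) gives a common subsequence of length 8. Since dp[10][12] = 8, nothing longer is possible.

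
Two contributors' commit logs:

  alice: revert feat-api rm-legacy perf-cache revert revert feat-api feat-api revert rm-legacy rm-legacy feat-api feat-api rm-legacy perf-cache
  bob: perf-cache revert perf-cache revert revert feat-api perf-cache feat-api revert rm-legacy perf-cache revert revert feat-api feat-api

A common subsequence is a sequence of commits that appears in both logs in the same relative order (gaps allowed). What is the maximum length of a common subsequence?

10

Taking revert at alice[1]=bob[2], perf-cache at alice[4]=bob[3], revert at alice[5]=bob[4], revert at alice[6]=bob[5], feat-api at alice[7]=bob[6], feat-api at alice[8]=bob[8], revert at alice[9]=bob[9], rm-legacy at alice[10]=bob[10], feat-api at alice[12]=bob[14], feat-api at alice[13]=bob[15] gives a common subsequence of length 10. The LCS DP gives dp[15][15] = 10, so this is optimal.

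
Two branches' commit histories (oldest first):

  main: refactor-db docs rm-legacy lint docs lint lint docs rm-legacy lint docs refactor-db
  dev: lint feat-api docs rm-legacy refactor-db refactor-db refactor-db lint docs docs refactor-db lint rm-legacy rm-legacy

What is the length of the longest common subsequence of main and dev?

6

Taking docs at main[2]=dev[3], then rm-legacy at main[3]=dev[4], then lint at main[4]=dev[8], then docs at main[5]=dev[10], then lint at main[6]=dev[12], then rm-legacy at main[9]=dev[14] gives a common subsequence of length 6, and the DP table's final entry dp[12][14] is also 6, so no common subsequence is longer.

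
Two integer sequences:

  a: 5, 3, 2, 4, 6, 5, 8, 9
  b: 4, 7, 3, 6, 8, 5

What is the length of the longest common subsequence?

One common subsequence of length 3: 3 (a #2, b #3), then 6 (a #5, b #4), then 5 (a #6, b #6). Since dp[8][6] = 3, nothing longer is possible.

3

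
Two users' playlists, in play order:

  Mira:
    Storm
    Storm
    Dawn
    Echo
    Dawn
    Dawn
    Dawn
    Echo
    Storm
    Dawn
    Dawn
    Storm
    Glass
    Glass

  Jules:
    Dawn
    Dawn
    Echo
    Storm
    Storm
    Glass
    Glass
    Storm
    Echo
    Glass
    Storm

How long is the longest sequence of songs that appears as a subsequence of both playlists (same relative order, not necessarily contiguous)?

Match Dawn [6,1]; then Dawn [7,2]; then Echo [8,3]; then Storm [9,4]; then Storm [12,5]; then Glass [13,7]; then Glass [14,10] — 7 songs in the same relative order in both. Since dp[14][11] = 7, nothing longer is possible.

7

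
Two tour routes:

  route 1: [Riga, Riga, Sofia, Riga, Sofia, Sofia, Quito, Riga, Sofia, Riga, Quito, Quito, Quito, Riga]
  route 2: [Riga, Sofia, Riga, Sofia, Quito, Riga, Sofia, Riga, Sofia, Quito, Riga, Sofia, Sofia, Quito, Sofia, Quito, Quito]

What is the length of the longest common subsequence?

12

Match Riga (route 1 #1, route 2 #1); then Riga (route 1 #2, route 2 #3); then Sofia (route 1 #3, route 2 #4); then Riga (route 1 #4, route 2 #6); then Sofia (route 1 #5, route 2 #7); then Sofia (route 1 #6, route 2 #9); then Quito (route 1 #7, route 2 #10); then Riga (route 1 #8, route 2 #11); then Sofia (route 1 #9, route 2 #13); then Quito (route 1 #11, route 2 #14); then Quito (route 1 #12, route 2 #16); then Quito (route 1 #13, route 2 #17) — 12 stops in the same relative order in both. dp[14][17] = 12 confirms this is the maximum.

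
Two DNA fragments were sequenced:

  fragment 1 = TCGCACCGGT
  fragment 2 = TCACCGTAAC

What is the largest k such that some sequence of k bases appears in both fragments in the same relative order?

7

Match T (fragment 1 #1, fragment 2 #1), then C (fragment 1 #4, fragment 2 #2), then A (fragment 1 #5, fragment 2 #3), then C (fragment 1 #6, fragment 2 #4), then C (fragment 1 #7, fragment 2 #5), then G (fragment 1 #9, fragment 2 #6), then T (fragment 1 #10, fragment 2 #7) — 7 bases in the same relative order in both, and the DP table's final entry dp[10][10] is also 7, so no common subsequence is longer.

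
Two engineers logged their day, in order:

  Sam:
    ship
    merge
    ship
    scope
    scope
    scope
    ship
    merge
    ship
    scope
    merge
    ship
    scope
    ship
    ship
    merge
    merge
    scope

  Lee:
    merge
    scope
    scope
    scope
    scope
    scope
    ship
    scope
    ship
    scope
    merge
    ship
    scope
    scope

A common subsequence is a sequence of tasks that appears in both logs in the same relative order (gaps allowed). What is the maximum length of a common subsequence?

Pick merge (Sam #2, Lee #1); then scope (Sam #4, Lee #4); then scope (Sam #5, Lee #5); then scope (Sam #6, Lee #6); then ship (Sam #7, Lee #7); then ship (Sam #9, Lee #9); then scope (Sam #10, Lee #10); then merge (Sam #11, Lee #11); then ship (Sam #12, Lee #12); then scope (Sam #13, Lee #13); then scope (Sam #18, Lee #14); all 11 tasks appear in both, in order, and the DP table's final entry dp[18][14] is also 11, so no common subsequence is longer.

11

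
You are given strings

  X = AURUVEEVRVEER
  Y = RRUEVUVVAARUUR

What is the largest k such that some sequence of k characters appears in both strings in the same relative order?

Taking U (X #2, Y #3), U (X #4, Y #6), V (X #5, Y #7), V (X #8, Y #8), R (X #9, Y #11), R (X #13, Y #14) gives a common subsequence of length 6, and the DP table's final entry dp[13][14] is also 6, so no common subsequence is longer.

6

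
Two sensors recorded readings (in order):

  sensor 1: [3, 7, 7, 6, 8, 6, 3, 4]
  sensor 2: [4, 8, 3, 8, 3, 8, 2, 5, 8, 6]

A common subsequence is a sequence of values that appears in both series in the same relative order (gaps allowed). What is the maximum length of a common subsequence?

3

Let dp[i][j] be the LCS length of the first i values of sensor 1 and the first j values of sensor 2. dp[i][j] = dp[i-1][j-1]+1 when the i-th and j-th values match, else max(dp[i-1][j], dp[i][j-1]).
    ·  4  8  3  8  3  8  2  5  8  6
 ·  0  0  0  0  0  0  0  0  0  0  0
 3  0  0  0  1  1  1  1  1  1  1  1
 7  0  0  0  1  1  1  1  1  1  1  1
 7  0  0  0  1  1  1  1  1  1  1  1
 6  0  0  0  1  1  1  1  1  1  1  2
 8  0  0  1  1  2  2  2  2  2  2  2
 6  0  0  1  1  2  2  2  2  2  2  3
 3  0  0  1  2  2  3  3  3  3  3  3
 4  0  1  1  2  2  3  3  3  3  3  3
dp[8][10] = 3. One LCS (by backtracking along matches): 3, 8, 6.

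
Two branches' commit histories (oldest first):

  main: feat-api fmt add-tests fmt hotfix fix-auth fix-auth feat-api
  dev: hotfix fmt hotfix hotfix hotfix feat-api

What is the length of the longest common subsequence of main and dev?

Taking fmt (main #2, dev #2), then hotfix (main #5, dev #5), then feat-api (main #8, dev #6) gives a common subsequence of length 3. dp[8][6] = 3 confirms this is the maximum.

3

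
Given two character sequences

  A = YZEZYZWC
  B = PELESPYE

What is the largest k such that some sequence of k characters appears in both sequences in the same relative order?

Taking Y at A[1]=B[7] → E at A[3]=B[8] gives a common subsequence of length 2. The LCS DP gives dp[8][8] = 2, so this is optimal.

2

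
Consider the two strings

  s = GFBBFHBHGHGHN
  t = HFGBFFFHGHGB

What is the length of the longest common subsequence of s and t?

One common subsequence of length 7: G [1,3]; then F [2,6]; then F [5,7]; then H [8,8]; then G [9,9]; then H [10,10]; then G [11,11]. Since dp[13][12] = 7, nothing longer is possible.

7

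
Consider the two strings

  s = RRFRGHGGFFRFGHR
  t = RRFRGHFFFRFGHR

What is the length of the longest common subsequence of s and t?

Pick R at s[1]=t[1], R at s[2]=t[2], F at s[3]=t[3], R at s[4]=t[4], G at s[5]=t[5], H at s[6]=t[6], F at s[9]=t[8], F at s[10]=t[9], R at s[11]=t[10], F at s[12]=t[11], G at s[13]=t[12], H at s[14]=t[13], R at s[15]=t[14]; all 13 characters appear in both, in order. Since dp[15][14] = 13, nothing longer is possible.

13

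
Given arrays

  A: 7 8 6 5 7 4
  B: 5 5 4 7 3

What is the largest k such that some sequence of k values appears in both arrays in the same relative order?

2

One common subsequence of length 2: 5 at A[4]=B[2], then 7 at A[5]=B[4]. dp[6][5] = 2 confirms this is the maximum.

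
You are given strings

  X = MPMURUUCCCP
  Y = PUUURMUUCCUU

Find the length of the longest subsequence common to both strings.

Let dp[i][j] be the LCS length of the first i characters of X and the first j characters of Y. dp[i][j] = dp[i-1][j-1]+1 when the i-th and j-th characters match, else max(dp[i-1][j], dp[i][j-1]).
    ·  P  U  U  U  R  M  U  U  C  C  U  U
 ·  0  0  0  0  0  0  0  0  0  0  0  0  0
 M  0  0  0  0  0  0  1  1  1  1  1  1  1
 P  0  1  1  1  1  1  1  1  1  1  1  1  1
 M  0  1  1  1  1  1  2  2  2  2  2  2  2
 U  0  1  2  2  2  2  2  3  3  3  3  3  3
 R  0  1  2  2  2  3  3  3  3  3  3  3  3
 U  0  1  2  3  3  3  3  4  4  4  4  4  4
 U  0  1  2  3  4  4  4  4  5  5  5  5  5
 C  0  1  2  3  4  4  4  4  5  6  6  6  6
 C  0  1  2  3  4  4  4  4  5  6  7  7  7
 C  0  1  2  3  4  4  4  4  5  6  7  7  7
 P  0  1  2  3  4  4  4  4  5  6  7  7  7
dp[11][12] = 7. One LCS (by backtracking along matches): PURUUCC.

7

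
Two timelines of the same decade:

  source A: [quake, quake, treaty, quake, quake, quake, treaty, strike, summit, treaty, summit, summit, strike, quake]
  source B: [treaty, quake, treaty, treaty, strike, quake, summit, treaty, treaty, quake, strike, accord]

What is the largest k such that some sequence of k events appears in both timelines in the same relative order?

One common subsequence of length 7: quake (source A #2, source B #2), then treaty (source A #3, source B #3), then treaty (source A #7, source B #4), then strike (source A #8, source B #5), then summit (source A #9, source B #7), then treaty (source A #10, source B #9), then strike (source A #13, source B #11), and the DP table's final entry dp[14][12] is also 7, so no common subsequence is longer.

7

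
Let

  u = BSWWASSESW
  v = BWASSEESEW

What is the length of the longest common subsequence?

Let dp[i][j] be the LCS length of the first i characters of u and the first j characters of v. dp[i][j] = dp[i-1][j-1]+1 when the i-th and j-th characters match, else max(dp[i-1][j], dp[i][j-1]).
    ·  B  W  A  S  S  E  E  S  E  W
 ·  0  0  0  0  0  0  0  0  0  0  0
 B  0  1  1  1  1  1  1  1  1  1  1
 S  0  1  1  1  2  2  2  2  2  2  2
 W  0  1  2  2  2  2  2  2  2  2  3
 W  0  1  2  2  2  2  2  2  2  2  3
 A  0  1  2  3  3  3  3  3  3  3  3
 S  0  1  2  3  4  4  4  4  4  4  4
 S  0  1  2  3  4  5  5  5  5  5  5
 E  0  1  2  3  4  5  6  6  6  6  6
 S  0  1  2  3  4  5  6  6  7  7  7
 W  0  1  2  3  4  5  6  6  7  7  8
dp[10][10] = 8. One LCS (by backtracking along matches): BWASSESW.

8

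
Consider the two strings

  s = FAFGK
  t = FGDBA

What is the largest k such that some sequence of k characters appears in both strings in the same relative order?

Taking F (s #1, t #1), A (s #2, t #5) gives a common subsequence of length 2, and the DP table's final entry dp[5][5] is also 2, so no common subsequence is longer.

2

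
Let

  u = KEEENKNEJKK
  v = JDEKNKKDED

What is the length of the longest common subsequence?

5

Let dp[i][j] be the LCS length of the first i characters of u and the first j characters of v. dp[i][j] = dp[i-1][j-1]+1 when the i-th and j-th characters match, else max(dp[i-1][j], dp[i][j-1]).
    ·  J  D  E  K  N  K  K  D  E  D
 ·  0  0  0  0  0  0  0  0  0  0  0
 K  0  0  0  0  1  1  1  1  1  1  1
 E  0  0  0  1  1  1  1  1  1  2  2
 E  0  0  0  1  1  1  1  1  1  2  2
 E  0  0  0  1  1  1  1  1  1  2  2
 N  0  0  0  1  1  2  2  2  2  2  2
 K  0  0  0  1  2  2  3  3  3  3  3
 N  0  0  0  1  2  3  3  3  3  3  3
 E  0  0  0  1  2  3  3  3  3  4  4
 J  0  1  1  1  2  3  3  3  3  4  4
 K  0  1  1  1  2  3  4  4  4  4  4
 K  0  1  1  1  2  3  4  5  5  5  5
dp[11][10] = 5. One LCS (by backtracking along matches): EKNKK.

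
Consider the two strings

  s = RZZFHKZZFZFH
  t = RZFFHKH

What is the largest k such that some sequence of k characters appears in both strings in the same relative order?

Pick R (s #1, t #1), then Z (s #2, t #2), then F (s #4, t #4), then H (s #5, t #5), then K (s #6, t #6), then H (s #12, t #7); all 6 characters appear in both, in order, and the DP table's final entry dp[12][7] is also 6, so no common subsequence is longer.

6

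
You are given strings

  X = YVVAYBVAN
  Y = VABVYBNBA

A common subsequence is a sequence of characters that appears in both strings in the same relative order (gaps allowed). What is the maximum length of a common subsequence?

Let dp[i][j] be the LCS length of the first i characters of X and the first j characters of Y. dp[i][j] = dp[i-1][j-1]+1 when the i-th and j-th characters match, else max(dp[i-1][j], dp[i][j-1]).
    ·  V  A  B  V  Y  B  N  B  A
 ·  0  0  0  0  0  0  0  0  0  0
 Y  0  0  0  0  0  1  1  1  1  1
 V  0  1  1  1  1  1  1  1  1  1
 V  0  1  1  1  2  2  2  2  2  2
 A  0  1  2  2  2  2  2  2  2  3
 Y  0  1  2  2  2  3  3  3  3  3
 B  0  1  2  3  3  3  4  4  4  4
 V  0  1  2  3  4  4  4  4  4  4
 A  0  1  2  3  4  4  4  4  4  5
 N  0  1  2  3  4  4  4  5  5  5
dp[9][9] = 5. One LCS (by backtracking along matches): VVYBA.

5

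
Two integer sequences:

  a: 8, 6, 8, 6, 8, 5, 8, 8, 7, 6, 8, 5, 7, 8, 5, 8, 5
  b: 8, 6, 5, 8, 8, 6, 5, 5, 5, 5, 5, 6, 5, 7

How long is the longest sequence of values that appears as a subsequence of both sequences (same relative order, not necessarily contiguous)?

Taking 8 [3,1] → 6 [4,2] → 5 [6,3] → 8 [7,4] → 8 [8,5] → 6 [10,6] → 5 [12,10] → 5 [15,11] → 5 [17,13] gives a common subsequence of length 9. dp[17][14] = 9 confirms this is the maximum.

9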